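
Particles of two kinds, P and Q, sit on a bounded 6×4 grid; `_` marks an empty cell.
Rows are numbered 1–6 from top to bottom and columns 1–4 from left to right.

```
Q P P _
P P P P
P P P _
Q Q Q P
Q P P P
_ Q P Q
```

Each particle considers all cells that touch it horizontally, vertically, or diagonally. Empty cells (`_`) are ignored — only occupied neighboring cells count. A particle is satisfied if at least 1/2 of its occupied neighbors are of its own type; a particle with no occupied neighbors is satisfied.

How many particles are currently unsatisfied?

Row 1: (1,1)Q 0/3 ✗ · (1,2)P 4/5 ✓ · (1,3)P 4/4 ✓
Row 2: (2,1)P 4/5 ✓ · (2,2)P 7/8 ✓ · (2,3)P 6/6 ✓ · (2,4)P 3/3 ✓
Row 3: (3,1)P 3/5 ✓ · (3,2)P 5/8 ✓ · (3,3)P 5/7 ✓
Row 4: (4,1)Q 2/5 ✗ · (4,2)Q 3/8 ✗ · (4,3)Q 1/7 ✗ · (4,4)P 3/4 ✓
Row 5: (5,1)Q 3/4 ✓ · (5,2)P 2/7 ✗ · (5,3)P 4/8 ✓ · (5,4)P 3/5 ✓
Row 6: (6,2)Q 1/4 ✗ · (6,3)P 3/5 ✓ · (6,4)Q 0/3 ✗
Unsatisfied: (1,1), (4,1), (4,2), (4,3), (5,2), (6,2), (6,4) — 7 in total.

7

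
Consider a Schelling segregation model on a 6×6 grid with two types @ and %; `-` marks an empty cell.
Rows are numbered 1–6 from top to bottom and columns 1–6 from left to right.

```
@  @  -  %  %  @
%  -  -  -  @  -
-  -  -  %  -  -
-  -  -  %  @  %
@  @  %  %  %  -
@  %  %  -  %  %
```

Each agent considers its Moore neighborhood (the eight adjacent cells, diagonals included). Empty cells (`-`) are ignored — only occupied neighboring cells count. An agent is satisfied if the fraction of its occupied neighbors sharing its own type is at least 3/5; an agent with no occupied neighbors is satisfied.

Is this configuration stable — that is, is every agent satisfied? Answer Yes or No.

Row 1: (1,1)@ 1/2 ✗ · (1,2)@ 1/2 ✗ · (1,4)% 1/2 ✗ · (1,5)% 1/3 ✗ · (1,6)@ 1/2 ✗
Row 2: (2,1)% 0/2 ✗ · (2,5)@ 1/4 ✗
Row 3: (3,4)% 1/3 ✗
Row 4: (4,4)% 4/5 ✓ · (4,5)@ 0/5 ✗ · (4,6)% 1/2 ✗
Row 5: (5,1)@ 2/3 ✓ · (5,2)@ 2/5 ✗ · (5,3)% 4/5 ✓ · (5,4)% 5/6 ✓ · (5,5)% 5/6 ✓
Row 6: (6,1)@ 2/3 ✓ · (6,2)% 2/5 ✗ · (6,3)% 3/4 ✓ · (6,5)% 3/3 ✓ · (6,6)% 2/2 ✓
For instance (1,1) has only 1/2 same-type neighbors, below 3/5.

No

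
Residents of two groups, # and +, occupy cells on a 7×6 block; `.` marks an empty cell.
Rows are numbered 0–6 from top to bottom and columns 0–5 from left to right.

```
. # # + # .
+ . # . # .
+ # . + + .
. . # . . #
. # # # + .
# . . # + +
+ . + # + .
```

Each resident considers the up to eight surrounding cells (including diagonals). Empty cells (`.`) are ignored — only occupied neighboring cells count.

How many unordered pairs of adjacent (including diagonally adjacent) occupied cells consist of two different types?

Scan each occupied cell's neighbors to the right and below (and the two forward diagonals) so each pair is counted once.
From row 0: 5 unlike of 9 pairs (running 5/9).
From row 1: 4 unlike of 6 pairs (running 9/15).
From row 2: 3 unlike of 5 pairs (running 12/20).
From row 3: 1 unlike of 4 pairs (running 13/24).
From row 4: 3 unlike of 10 pairs (running 16/34).
From row 5: 5 unlike of 9 pairs (running 21/43).
From row 6: 2 unlike of 2 pairs (running 23/45).
Total adjacent occupied pairs: 45; unlike-type pairs: 23.

23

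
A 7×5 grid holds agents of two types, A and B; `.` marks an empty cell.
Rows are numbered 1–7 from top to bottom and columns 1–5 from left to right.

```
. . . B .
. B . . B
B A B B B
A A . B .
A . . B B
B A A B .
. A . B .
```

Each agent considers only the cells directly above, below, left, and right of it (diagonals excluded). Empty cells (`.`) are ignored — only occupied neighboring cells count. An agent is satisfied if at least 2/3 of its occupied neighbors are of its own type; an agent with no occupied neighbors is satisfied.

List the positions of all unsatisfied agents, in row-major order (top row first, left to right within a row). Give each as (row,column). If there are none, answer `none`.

(2,2), (3,1), (3,2), (3,3), (5,1), (6,1), (6,3)

(1,4)B 0/0 ok
(2,2)B 0/1 unhappy
(2,5)B 1/1 ok
(3,1)B 0/2 unhappy
(3,2)A 1/4 unhappy
(3,3)B 1/2 unhappy
(3,4)B 3/3 ok
(3,5)B 2/2 ok
(4,1)A 2/3 ok
(4,2)A 2/2 ok
(4,4)B 2/2 ok
(5,1)A 1/2 unhappy
(5,4)B 3/3 ok
(5,5)B 1/1 ok
(6,1)B 0/2 unhappy
(6,2)A 2/3 ok
(6,3)A 1/2 unhappy
(6,4)B 2/3 ok
(7,2)A 1/1 ok
(7,4)B 1/1 ok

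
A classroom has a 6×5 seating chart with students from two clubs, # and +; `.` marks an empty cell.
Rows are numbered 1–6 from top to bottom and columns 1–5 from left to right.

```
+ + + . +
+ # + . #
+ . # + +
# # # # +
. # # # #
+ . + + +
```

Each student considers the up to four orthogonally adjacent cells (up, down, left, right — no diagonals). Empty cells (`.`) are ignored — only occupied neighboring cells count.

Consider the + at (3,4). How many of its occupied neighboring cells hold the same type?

Occupied neighbors of (3,4): (4,4)=#, (3,3)=#, (3,5)=+.
Same type (+): 1 of 3.

1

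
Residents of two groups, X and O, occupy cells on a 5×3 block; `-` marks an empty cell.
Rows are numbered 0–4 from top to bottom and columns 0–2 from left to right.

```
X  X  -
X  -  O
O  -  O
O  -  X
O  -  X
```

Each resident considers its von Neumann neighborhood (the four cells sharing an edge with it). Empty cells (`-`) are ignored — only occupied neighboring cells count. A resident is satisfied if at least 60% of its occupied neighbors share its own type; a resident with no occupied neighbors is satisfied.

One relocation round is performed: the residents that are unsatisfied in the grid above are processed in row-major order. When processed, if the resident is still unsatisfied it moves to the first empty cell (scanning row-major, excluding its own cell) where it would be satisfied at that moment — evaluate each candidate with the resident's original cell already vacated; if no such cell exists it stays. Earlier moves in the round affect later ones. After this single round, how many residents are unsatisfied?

Initially unsatisfied (in order): (1,0), (2,0), (2,2), (3,2).
  (1,0): no empty cell satisfies it; stays.
  (2,0) → (2,1).
  (2,2): now satisfied by earlier moves; stays.
  (3,2): no empty cell satisfies it; stays.
Resulting grid:
X X -
X - O
- O O
O - X
O - X
Unsatisfied now: (3,2).

1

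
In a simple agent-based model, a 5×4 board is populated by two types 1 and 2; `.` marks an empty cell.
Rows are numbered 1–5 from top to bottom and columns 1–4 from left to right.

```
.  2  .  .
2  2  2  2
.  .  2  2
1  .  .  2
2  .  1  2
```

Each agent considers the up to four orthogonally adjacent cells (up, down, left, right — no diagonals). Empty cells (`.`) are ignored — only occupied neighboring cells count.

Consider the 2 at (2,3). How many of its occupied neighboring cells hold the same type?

3

Occupied neighbors of (2,3): (3,3)=2, (2,2)=2, (2,4)=2.
Same type (2): 3 of 3.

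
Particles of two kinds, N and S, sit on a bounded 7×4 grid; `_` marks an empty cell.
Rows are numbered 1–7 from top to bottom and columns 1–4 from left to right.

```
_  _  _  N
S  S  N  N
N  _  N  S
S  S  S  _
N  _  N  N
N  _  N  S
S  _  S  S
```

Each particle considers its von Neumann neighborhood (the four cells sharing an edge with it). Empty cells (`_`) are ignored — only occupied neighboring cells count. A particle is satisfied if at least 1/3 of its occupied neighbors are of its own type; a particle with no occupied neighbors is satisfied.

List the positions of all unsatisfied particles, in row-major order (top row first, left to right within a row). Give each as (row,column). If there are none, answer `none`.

(3,1), (3,4), (7,1)

Row 1: (1,4)N 1/1 ✓
Row 2: (2,1)S 1/2 ✓ · (2,2)S 1/2 ✓ · (2,3)N 2/3 ✓ · (2,4)N 2/3 ✓
Row 3: (3,1)N 0/2 ✗ · (3,3)N 1/3 ✓ · (3,4)S 0/2 ✗
Row 4: (4,1)S 1/3 ✓ · (4,2)S 2/2 ✓ · (4,3)S 1/3 ✓
Row 5: (5,1)N 1/2 ✓ · (5,3)N 2/3 ✓ · (5,4)N 1/2 ✓
Row 6: (6,1)N 1/2 ✓ · (6,3)N 1/3 ✓ · (6,4)S 1/3 ✓
Row 7: (7,1)S 0/1 ✗ · (7,3)S 1/2 ✓ · (7,4)S 2/2 ✓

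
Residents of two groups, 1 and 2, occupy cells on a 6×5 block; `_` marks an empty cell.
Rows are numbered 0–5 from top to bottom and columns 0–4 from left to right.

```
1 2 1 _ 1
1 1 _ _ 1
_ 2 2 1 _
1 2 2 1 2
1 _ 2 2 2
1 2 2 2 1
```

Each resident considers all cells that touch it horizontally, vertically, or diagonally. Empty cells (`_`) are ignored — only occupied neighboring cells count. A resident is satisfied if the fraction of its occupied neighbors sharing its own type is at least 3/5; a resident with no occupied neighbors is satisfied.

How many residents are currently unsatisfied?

(0,0)1 2/3 satisfied
(0,1)2 0/4 not
(0,2)1 1/2 not
(0,4)1 1/1 satisfied
(1,0)1 2/4 not
(1,1)1 3/6 not
(1,4)1 2/2 satisfied
(2,1)2 3/6 not
(2,2)2 3/6 not
(2,3)1 2/5 not
(3,0)1 1/3 not
(3,1)2 4/6 satisfied
(3,2)2 5/7 satisfied
(3,3)1 1/7 not
(3,4)2 2/4 not
(4,0)1 2/4 not
(4,2)2 6/7 satisfied
(4,3)2 6/8 satisfied
(4,4)2 3/5 satisfied
(5,0)1 1/2 not
(5,1)2 2/4 not
(5,2)2 4/4 satisfied
(5,3)2 4/5 satisfied
(5,4)1 0/3 not
Unsatisfied: (0,1), (0,2), (1,0), (1,1), (2,1), (2,2), (2,3), (3,0), (3,3), (3,4), (4,0), (5,0), (5,1), (5,4) — 14 in total.

14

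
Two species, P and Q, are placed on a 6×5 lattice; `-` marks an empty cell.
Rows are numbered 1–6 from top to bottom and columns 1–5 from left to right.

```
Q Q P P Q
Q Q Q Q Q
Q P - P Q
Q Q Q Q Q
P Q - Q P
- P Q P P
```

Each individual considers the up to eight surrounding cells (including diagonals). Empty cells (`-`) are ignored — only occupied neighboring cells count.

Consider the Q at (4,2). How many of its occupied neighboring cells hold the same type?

4

Occupied neighbors of (4,2): (3,1)=Q, (3,2)=P, (4,1)=Q, (4,3)=Q, (5,1)=P, (5,2)=Q.
Same type (Q): 4 of 6.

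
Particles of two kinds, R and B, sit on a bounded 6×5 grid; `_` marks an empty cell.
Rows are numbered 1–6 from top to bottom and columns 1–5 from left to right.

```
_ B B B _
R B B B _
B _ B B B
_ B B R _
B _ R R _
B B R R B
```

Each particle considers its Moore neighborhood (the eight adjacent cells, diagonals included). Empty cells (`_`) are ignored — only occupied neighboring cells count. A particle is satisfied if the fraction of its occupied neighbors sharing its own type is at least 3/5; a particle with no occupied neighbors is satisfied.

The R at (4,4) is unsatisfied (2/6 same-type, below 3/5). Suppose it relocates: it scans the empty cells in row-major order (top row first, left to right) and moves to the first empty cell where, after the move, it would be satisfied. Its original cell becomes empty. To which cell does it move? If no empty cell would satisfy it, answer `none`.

(5,5)

Vacating (4,4). Empty cells in order:
  (1,1): 1/3 same-type → still unsatisfied.
  (1,5): 0/2 same-type → still unsatisfied.
  (2,5): 0/4 same-type → still unsatisfied.
  (3,2): 1/7 same-type → still unsatisfied.
  (4,1): 0/3 same-type → still unsatisfied.
  (4,5): 1/3 same-type → still unsatisfied.
  (5,2): 2/7 same-type → still unsatisfied.
  (5,5): 2/3 same-type → satisfied — stop here.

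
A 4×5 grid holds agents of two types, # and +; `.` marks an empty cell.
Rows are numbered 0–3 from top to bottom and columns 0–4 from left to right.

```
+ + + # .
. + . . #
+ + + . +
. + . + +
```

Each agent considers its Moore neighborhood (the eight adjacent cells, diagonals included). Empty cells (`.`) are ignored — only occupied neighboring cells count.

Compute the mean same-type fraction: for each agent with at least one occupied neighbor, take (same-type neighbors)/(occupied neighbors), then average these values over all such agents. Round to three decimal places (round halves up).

Row 0: (0,0)+ 2/2 · (0,1)+ 3/3 · (0,2)+ 2/3 · (0,3)# 1/2
Row 1: (1,1)+ 6/6 · (1,4)# 1/2
Row 2: (2,0)+ 3/3 · (2,1)+ 4/4 · (2,2)+ 4/4 · (2,4)+ 2/3
Row 3: (3,1)+ 3/3 · (3,3)+ 3/3 · (3,4)+ 2/2
Sum over 13 agents: 2/2 + 3/3 + 2/3 + 1/2 + 6/6 + 1/2 + 3/3 + 4/4 + 4/4 + 2/3 + 3/3 + 3/3 + 2/2 = 34/3; mean = 34/3 ÷ 13 = 34/39 = 0.871794… → 0.872.

0.872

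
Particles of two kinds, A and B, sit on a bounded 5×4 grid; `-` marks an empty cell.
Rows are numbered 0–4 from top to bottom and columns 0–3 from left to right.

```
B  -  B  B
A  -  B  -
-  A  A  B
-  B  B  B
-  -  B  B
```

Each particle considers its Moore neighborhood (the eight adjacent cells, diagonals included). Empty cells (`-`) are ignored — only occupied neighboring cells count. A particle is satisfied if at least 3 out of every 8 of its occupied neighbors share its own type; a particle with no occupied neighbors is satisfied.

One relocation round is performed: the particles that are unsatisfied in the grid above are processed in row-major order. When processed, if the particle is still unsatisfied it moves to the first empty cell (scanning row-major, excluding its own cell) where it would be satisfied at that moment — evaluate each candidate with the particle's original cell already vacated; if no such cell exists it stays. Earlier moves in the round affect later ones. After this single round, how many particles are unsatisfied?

Initially unsatisfied (in order): (0,0), (2,2).
  (0,0) → (0,1).
  (2,2) → (0,0).
Resulting grid:
A B B B
A - B -
- A - B
- B B B
- - B B
Unsatisfied now: (2,1).

1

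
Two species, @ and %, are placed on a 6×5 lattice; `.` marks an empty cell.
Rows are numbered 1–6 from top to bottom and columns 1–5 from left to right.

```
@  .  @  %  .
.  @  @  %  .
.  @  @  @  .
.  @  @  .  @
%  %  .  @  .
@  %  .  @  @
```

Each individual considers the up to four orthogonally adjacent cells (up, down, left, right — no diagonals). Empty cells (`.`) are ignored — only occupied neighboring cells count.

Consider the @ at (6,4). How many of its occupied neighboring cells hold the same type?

Occupied neighbors of (6,4): (5,4)=@, (6,5)=@.
Same type (@): 2 of 2.

2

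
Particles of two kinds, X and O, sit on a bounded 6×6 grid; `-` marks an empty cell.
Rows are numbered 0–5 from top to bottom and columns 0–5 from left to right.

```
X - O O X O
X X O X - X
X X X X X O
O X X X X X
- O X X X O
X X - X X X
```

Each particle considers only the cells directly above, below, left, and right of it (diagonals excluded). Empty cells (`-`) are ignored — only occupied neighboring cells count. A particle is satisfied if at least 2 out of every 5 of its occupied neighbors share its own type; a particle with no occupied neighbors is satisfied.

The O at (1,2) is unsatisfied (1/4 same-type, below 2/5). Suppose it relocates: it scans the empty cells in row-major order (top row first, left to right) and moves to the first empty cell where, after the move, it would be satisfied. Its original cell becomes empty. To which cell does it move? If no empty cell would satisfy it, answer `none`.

(4,0)

Vacating (1,2). Empty cells in order:
  (0,1): 1/3 same-type → still unsatisfied.
  (1,4): 0/4 same-type → still unsatisfied.
  (4,0): 2/3 same-type → satisfied — stop here.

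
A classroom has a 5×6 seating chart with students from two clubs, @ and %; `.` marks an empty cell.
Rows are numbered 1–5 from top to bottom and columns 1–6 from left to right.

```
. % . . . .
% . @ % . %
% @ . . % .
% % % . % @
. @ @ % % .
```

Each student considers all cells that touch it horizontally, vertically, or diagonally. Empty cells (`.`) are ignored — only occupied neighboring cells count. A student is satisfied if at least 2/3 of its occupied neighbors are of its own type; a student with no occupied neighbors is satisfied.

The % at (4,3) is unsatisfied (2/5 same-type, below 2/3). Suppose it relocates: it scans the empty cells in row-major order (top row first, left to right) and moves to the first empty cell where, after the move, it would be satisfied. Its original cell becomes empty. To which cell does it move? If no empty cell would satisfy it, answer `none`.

(1,1)

Vacating (4,3). Empty cells in order:
  (1,1): 2/2 same-type → satisfied — stop here.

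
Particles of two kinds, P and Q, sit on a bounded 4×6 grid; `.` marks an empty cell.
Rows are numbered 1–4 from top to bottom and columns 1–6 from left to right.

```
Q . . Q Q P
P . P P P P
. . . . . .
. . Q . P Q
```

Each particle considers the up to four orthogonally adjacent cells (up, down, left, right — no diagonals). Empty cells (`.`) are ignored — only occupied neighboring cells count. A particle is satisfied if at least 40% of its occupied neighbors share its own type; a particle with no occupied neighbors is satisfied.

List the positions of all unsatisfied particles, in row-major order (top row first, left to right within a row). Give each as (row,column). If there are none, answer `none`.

(1,1), (1,5), (2,1), (4,5), (4,6)

(1,1)Q 0/1 ✗
(1,4)Q 1/2 ✓
(1,5)Q 1/3 ✗
(1,6)P 1/2 ✓
(2,1)P 0/1 ✗
(2,3)P 1/1 ✓
(2,4)P 2/3 ✓
(2,5)P 2/3 ✓
(2,6)P 2/2 ✓
(4,3)Q 0/0 ✓
(4,5)P 0/1 ✗
(4,6)Q 0/1 ✗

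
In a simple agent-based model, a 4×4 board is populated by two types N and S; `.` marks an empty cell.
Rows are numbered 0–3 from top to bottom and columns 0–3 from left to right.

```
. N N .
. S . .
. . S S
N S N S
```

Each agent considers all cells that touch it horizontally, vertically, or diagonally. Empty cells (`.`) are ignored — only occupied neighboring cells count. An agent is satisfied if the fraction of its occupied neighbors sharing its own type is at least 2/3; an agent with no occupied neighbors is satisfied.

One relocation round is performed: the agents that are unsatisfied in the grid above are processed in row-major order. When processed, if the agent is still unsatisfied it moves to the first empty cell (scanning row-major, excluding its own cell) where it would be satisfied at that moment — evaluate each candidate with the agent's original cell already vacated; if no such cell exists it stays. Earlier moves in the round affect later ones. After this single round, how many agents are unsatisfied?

Initially unsatisfied (in order): (0,1), (0,2), (1,1), (3,0), (3,1), (3,2).
  (0,1) → (0,3).
  (0,2): no empty cell satisfies it; stays.
  (1,1) → (0,0).
  (3,0): no empty cell satisfies it; stays.
  (3,1) → (1,0).
  (3,2): no empty cell satisfies it; stays.
Resulting grid:
S . N N
S . . .
. . S S
N . N S
Unsatisfied now: (3,2).

1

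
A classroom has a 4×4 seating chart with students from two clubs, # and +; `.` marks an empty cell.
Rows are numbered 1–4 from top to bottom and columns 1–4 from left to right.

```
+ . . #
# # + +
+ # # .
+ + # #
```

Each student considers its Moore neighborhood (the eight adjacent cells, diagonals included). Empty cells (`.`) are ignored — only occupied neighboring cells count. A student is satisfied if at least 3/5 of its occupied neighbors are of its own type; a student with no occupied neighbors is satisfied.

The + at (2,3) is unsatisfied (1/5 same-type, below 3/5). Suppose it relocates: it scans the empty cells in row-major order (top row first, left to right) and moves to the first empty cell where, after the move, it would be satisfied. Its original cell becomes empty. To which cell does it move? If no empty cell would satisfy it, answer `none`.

Vacating (2,3). Empty cells in order:
  (1,2): 1/3 same-type → still unsatisfied.
  (1,3): 1/3 same-type → still unsatisfied.
  (3,4): 1/4 same-type → still unsatisfied.

none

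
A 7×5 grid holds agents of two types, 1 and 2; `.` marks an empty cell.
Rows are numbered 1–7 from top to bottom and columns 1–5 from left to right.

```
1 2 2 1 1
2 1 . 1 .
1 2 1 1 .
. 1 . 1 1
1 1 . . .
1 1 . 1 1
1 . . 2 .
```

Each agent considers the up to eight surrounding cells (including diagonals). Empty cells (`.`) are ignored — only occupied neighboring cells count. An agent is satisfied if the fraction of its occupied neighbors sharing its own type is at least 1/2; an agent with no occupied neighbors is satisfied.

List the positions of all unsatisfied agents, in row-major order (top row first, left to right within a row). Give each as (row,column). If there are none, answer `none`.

(1,1), (1,3), (2,1), (2,2), (3,2), (7,4)

Row 1: (1,1)1 1/3 unhappy · (1,2)2 2/4 ok · (1,3)2 1/4 unhappy · (1,4)1 2/3 ok · (1,5)1 2/2 ok
Row 2: (2,1)2 2/5 unhappy · (2,2)1 3/7 unhappy · (2,4)1 4/5 ok
Row 3: (3,1)1 2/4 ok · (3,2)2 1/5 unhappy · (3,3)1 5/6 ok · (3,4)1 4/4 ok
Row 4: (4,2)1 4/5 ok · (4,4)1 3/3 ok · (4,5)1 2/2 ok
Row 5: (5,1)1 4/4 ok · (5,2)1 4/4 ok
Row 6: (6,1)1 4/4 ok · (6,2)1 4/4 ok · (6,4)1 1/2 ok · (6,5)1 1/2 ok
Row 7: (7,1)1 2/2 ok · (7,4)2 0/2 unhappy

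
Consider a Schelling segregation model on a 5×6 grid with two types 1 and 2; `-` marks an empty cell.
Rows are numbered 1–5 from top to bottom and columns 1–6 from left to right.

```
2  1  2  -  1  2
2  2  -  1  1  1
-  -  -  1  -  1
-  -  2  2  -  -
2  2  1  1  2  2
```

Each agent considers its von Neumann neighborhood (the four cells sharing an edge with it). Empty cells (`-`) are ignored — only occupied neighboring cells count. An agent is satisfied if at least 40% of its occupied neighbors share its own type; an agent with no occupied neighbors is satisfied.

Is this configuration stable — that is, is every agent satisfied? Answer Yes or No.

(1,1)2 1/2 ✓
(1,2)1 0/3 ✗
(1,3)2 0/1 ✗
(1,5)1 1/2 ✓
(1,6)2 0/2 ✗
(2,1)2 2/2 ✓
(2,2)2 1/2 ✓
(2,4)1 2/2 ✓
(2,5)1 3/3 ✓
(2,6)1 2/3 ✓
(3,4)1 1/2 ✓
(3,6)1 1/1 ✓
(4,3)2 1/2 ✓
(4,4)2 1/3 ✗
(5,1)2 1/1 ✓
(5,2)2 1/2 ✓
(5,3)1 1/3 ✗
(5,4)1 1/3 ✗
(5,5)2 1/2 ✓
(5,6)2 1/1 ✓
For instance (1,2) has only 0/3 same-type neighbors, below 2/5.

No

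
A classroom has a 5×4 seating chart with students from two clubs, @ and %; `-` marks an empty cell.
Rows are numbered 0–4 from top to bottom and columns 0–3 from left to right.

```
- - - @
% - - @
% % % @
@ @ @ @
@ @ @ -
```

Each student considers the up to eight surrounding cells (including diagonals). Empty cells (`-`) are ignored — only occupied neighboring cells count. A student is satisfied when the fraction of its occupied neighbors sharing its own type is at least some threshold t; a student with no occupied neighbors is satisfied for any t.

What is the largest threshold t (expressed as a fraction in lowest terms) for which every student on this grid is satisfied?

(0,3)@ 1/1
(1,0)% 2/2
(1,3)@ 2/3
(2,0)% 2/4
(2,1)% 3/6
(2,2)% 1/6
(2,3)@ 3/4
(3,0)@ 3/5
(3,1)@ 5/8
(3,2)@ 5/7
(3,3)@ 3/4
(4,0)@ 3/3
(4,1)@ 5/5
(4,2)@ 4/4
The smallest same-type fraction is 1/6 at (2,2), which reduces to 1/6. Any threshold above that leaves this student unsatisfied.

1/6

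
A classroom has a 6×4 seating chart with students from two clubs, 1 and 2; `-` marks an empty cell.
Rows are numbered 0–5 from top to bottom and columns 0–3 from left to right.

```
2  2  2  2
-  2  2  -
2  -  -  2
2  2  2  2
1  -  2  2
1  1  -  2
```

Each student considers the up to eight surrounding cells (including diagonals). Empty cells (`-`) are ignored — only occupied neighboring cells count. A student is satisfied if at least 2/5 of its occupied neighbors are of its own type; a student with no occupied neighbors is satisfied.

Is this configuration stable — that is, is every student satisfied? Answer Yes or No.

Row 0: (0,0)2 2/2 ✓ · (0,1)2 4/4 ✓ · (0,2)2 4/4 ✓ · (0,3)2 2/2 ✓
Row 1: (1,1)2 5/5 ✓ · (1,2)2 5/5 ✓
Row 2: (2,0)2 3/3 ✓ · (2,3)2 3/3 ✓
Row 3: (3,0)2 2/3 ✓ · (3,1)2 4/5 ✓ · (3,2)2 5/5 ✓ · (3,3)2 4/4 ✓
Row 4: (4,0)1 2/4 ✓ · (4,2)2 5/6 ✓ · (4,3)2 4/4 ✓
Row 5: (5,0)1 2/2 ✓ · (5,1)1 2/3 ✓ · (5,3)2 2/2 ✓
All meet the threshold, so the configuration is stable.

Yes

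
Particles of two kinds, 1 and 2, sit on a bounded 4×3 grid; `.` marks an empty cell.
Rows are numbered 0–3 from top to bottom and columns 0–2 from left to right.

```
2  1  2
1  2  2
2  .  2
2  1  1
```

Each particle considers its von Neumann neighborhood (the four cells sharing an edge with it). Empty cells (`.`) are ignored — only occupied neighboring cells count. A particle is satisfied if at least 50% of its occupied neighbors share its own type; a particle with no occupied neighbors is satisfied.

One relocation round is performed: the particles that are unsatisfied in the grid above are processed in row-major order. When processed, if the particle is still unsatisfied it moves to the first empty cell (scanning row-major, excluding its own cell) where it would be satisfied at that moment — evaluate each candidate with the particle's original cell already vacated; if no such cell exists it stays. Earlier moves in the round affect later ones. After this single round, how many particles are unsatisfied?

Initially unsatisfied (in order): (0,0), (0,1), (1,0), (1,1).
  (0,0) → (2,1).
  (0,1) → (0,0).
  (1,0): no empty cell satisfies it; stays.
  (1,1): now satisfied by earlier moves; stays.
Resulting grid:
1 . 2
1 2 2
2 2 2
2 1 1
Unsatisfied now: (1,0), (3,1).

2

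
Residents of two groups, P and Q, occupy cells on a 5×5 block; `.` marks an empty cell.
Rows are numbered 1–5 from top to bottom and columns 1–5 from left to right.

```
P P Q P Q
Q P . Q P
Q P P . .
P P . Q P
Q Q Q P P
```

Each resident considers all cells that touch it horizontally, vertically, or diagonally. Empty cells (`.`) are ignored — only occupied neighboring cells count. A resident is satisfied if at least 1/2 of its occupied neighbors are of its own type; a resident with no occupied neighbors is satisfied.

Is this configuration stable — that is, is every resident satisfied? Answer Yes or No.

No

Row 1: (1,1)P 2/3 ✓ · (1,2)P 2/4 ✓ · (1,3)Q 1/4 ✗ · (1,4)P 1/4 ✗ · (1,5)Q 1/3 ✗
Row 2: (2,1)Q 1/5 ✗ · (2,2)P 4/7 ✓ · (2,4)Q 2/5 ✗ · (2,5)P 1/3 ✗
Row 3: (3,1)Q 1/5 ✗ · (3,2)P 4/6 ✓ · (3,3)P 3/5 ✓
Row 4: (4,1)P 2/5 ✗ · (4,2)P 3/7 ✗ · (4,4)Q 1/5 ✗ · (4,5)P 2/3 ✓
Row 5: (5,1)Q 1/3 ✗ · (5,2)Q 2/4 ✓ · (5,3)Q 2/4 ✓ · (5,4)P 2/4 ✓ · (5,5)P 2/3 ✓
For instance (1,3) has only 1/4 same-type neighbors, below 1/2.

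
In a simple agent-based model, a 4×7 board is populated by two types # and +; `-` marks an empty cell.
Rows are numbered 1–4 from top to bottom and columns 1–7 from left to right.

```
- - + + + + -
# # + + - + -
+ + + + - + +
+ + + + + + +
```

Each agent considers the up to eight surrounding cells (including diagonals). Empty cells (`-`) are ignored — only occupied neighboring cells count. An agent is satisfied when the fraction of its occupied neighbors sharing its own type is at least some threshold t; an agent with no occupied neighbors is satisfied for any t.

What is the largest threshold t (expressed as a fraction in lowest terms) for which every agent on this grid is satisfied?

1/6

(1,3)+ 3/4
(1,4)+ 4/4
(1,5)+ 4/4
(1,6)+ 2/2
(2,1)# 1/3
(2,2)# 1/6
(2,3)+ 6/7
(2,4)+ 6/6
(2,6)+ 4/4
(3,1)+ 3/5
(3,2)+ 6/8
(3,3)+ 7/8
(3,4)+ 6/6
(3,6)+ 5/5
(3,7)+ 4/4
(4,1)+ 3/3
(4,2)+ 5/5
(4,3)+ 5/5
(4,4)+ 4/4
(4,5)+ 4/4
(4,6)+ 4/4
(4,7)+ 3/3
The smallest same-type fraction is 1/6 at (2,2), which reduces to 1/6. Any threshold above that leaves this agent unsatisfied.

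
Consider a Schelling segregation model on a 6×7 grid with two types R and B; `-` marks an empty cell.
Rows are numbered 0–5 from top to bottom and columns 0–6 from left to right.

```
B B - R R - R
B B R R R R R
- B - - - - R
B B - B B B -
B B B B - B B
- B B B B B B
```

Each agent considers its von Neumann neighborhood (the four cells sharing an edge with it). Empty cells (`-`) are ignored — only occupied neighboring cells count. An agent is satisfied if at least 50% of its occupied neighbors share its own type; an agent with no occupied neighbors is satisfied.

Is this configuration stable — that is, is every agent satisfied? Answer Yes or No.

Yes

(0,0)B 2/2 ok
(0,1)B 2/2 ok
(0,3)R 2/2 ok
(0,4)R 2/2 ok
(0,6)R 1/1 ok
(1,0)B 2/2 ok
(1,1)B 3/4 ok
(1,2)R 1/2 ok
(1,3)R 3/3 ok
(1,4)R 3/3 ok
(1,5)R 2/2 ok
(1,6)R 3/3 ok
(2,1)B 2/2 ok
(2,6)R 1/1 ok
(3,0)B 2/2 ok
(3,1)B 3/3 ok
(3,3)B 2/2 ok
(3,4)B 2/2 ok
(3,5)B 2/2 ok
(4,0)B 2/2 ok
(4,1)B 4/4 ok
(4,2)B 3/3 ok
(4,3)B 3/3 ok
(4,5)B 3/3 ok
(4,6)B 2/2 ok
(5,1)B 2/2 ok
(5,2)B 3/3 ok
(5,3)B 3/3 ok
(5,4)B 2/2 ok
(5,5)B 3/3 ok
(5,6)B 2/2 ok
All meet the threshold, so the configuration is stable.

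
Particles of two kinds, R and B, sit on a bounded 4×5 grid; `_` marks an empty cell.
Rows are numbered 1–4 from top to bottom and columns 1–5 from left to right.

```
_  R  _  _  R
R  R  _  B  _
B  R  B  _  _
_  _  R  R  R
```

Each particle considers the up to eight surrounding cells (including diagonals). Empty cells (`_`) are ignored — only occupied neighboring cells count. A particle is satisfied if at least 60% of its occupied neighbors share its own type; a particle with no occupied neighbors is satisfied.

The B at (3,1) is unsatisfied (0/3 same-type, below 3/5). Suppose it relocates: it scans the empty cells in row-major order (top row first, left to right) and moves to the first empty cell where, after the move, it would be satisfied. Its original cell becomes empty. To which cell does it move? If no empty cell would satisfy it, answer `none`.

none

Vacating (3,1). Empty cells in order:
  (1,1): 0/3 same-type → still unsatisfied.
  (1,3): 1/3 same-type → still unsatisfied.
  (1,4): 1/2 same-type → still unsatisfied.
  (2,3): 2/5 same-type → still unsatisfied.
  (2,5): 1/2 same-type → still unsatisfied.
  (3,4): 2/5 same-type → still unsatisfied.
  (3,5): 1/3 same-type → still unsatisfied.
  (4,1): 0/1 same-type → still unsatisfied.
  (4,2): 1/3 same-type → still unsatisfied.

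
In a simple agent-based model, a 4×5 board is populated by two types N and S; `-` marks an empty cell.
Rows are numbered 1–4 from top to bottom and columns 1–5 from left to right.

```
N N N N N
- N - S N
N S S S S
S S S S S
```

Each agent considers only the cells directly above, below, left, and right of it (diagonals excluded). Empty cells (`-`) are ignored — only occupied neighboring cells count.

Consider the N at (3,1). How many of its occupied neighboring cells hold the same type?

0

Occupied neighbors of (3,1): (4,1)=S, (3,2)=S.
Same type (N): 0 of 2.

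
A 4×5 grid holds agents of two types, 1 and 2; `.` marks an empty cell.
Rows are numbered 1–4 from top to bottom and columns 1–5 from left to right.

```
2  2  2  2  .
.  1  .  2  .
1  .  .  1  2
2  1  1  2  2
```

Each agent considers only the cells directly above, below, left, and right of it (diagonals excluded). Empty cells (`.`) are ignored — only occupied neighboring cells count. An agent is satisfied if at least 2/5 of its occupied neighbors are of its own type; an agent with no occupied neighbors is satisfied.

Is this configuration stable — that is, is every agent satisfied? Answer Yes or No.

Row 1: (1,1)2 1/1 ok · (1,2)2 2/3 ok · (1,3)2 2/2 ok · (1,4)2 2/2 ok
Row 2: (2,2)1 0/1 unhappy · (2,4)2 1/2 ok
Row 3: (3,1)1 0/1 unhappy · (3,4)1 0/3 unhappy · (3,5)2 1/2 ok
Row 4: (4,1)2 0/2 unhappy · (4,2)1 1/2 ok · (4,3)1 1/2 ok · (4,4)2 1/3 unhappy · (4,5)2 2/2 ok
For instance (2,2) has only 0/1 same-type neighbors, below 2/5.

No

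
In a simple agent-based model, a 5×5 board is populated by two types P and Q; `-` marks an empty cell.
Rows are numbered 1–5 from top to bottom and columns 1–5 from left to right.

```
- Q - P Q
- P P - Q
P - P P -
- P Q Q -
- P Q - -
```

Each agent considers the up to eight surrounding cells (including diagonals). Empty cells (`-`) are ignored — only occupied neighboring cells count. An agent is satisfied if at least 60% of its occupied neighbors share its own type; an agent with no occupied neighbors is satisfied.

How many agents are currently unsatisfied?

(1,2)Q 0/2 not
(1,4)P 1/3 not
(1,5)Q 1/2 not
(2,2)P 3/4 satisfied
(2,3)P 4/5 satisfied
(2,5)Q 1/3 not
(3,1)P 2/2 satisfied
(3,3)P 4/6 satisfied
(3,4)P 2/5 not
(4,2)P 3/5 satisfied
(4,3)Q 2/6 not
(4,4)Q 2/4 not
(5,2)P 1/3 not
(5,3)Q 2/4 not
Unsatisfied: (1,2), (1,4), (1,5), (2,5), (3,4), (4,3), (4,4), (5,2), (5,3) — 9 in total.

9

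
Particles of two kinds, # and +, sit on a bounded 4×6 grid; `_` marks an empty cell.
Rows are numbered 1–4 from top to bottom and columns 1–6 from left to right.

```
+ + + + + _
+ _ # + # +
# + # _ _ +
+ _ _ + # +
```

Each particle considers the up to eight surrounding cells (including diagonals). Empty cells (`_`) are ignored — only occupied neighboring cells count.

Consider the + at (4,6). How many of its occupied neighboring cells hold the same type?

1

Occupied neighbors of (4,6): (3,6)=+, (4,5)=#.
Same type (+): 1 of 2.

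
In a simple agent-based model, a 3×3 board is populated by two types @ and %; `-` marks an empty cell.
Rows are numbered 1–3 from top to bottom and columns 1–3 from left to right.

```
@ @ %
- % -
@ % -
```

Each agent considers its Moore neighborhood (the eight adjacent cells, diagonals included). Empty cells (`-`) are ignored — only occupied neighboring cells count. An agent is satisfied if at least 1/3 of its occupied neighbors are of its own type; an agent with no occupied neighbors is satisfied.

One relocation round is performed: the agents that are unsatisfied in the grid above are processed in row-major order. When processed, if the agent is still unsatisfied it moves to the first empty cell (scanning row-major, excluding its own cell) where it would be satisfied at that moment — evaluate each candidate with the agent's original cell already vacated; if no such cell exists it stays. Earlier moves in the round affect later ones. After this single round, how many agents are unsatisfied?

Initially unsatisfied (in order): (3,1).
  (3,1) → (2,1).
Resulting grid:
@ @ %
@ % -
- % -
All satisfied now.

0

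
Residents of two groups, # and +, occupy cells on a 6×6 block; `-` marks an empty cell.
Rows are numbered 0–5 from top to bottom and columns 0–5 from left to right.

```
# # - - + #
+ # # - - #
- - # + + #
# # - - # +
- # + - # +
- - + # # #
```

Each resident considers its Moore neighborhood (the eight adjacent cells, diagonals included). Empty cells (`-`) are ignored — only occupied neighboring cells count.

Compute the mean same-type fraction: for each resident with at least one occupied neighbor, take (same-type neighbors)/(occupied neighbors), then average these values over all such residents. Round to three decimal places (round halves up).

(0,0)# 2/3
(0,1)# 3/4
(0,4)+ 0/2
(0,5)# 1/2
(1,0)+ 0/3
(1,1)# 4/5
(1,2)# 3/4
(1,5)# 2/4
(2,2)# 3/4
(2,3)+ 1/4
(2,4)+ 2/5
(2,5)# 2/4
(3,0)# 2/2
(3,1)# 3/4
(3,4)# 2/6
(3,5)+ 2/5
(4,1)# 2/4
(4,2)+ 1/4
(4,4)# 4/6
(4,5)+ 1/5
(5,2)+ 1/3
(5,3)# 2/4
(5,4)# 3/4
(5,5)# 2/3
Sum over 24 residents: 2/3 + 3/4 + 0/2 + 1/2 + 0/3 + 4/5 + 3/4 + 2/4 + 3/4 + 1/4 + 2/5 + 2/4 + 2/2 + 3/4 + 2/6 + 2/5 + 2/4 + 1/4 + 4/6 + 1/5 + 1/3 + 2/4 + 3/4 + 2/3 = 733/60; mean = 733/60 ÷ 24 = 733/1440 = 0.509027… → 0.509.

0.509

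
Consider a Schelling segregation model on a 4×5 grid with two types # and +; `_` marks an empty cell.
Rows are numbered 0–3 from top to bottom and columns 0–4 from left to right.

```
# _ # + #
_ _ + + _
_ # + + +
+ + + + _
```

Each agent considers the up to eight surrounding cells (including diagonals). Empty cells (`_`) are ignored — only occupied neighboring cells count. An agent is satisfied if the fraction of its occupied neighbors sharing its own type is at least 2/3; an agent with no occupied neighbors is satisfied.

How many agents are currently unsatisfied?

5

(0,0)# 0/0 ✓
(0,2)# 0/3 ✗
(0,3)+ 2/4 ✗
(0,4)# 0/2 ✗
(1,2)+ 4/6 ✓
(1,3)+ 5/7 ✓
(2,1)# 0/5 ✗
(2,2)+ 6/7 ✓
(2,3)+ 6/6 ✓
(2,4)+ 3/3 ✓
(3,0)+ 1/2 ✗
(3,1)+ 3/4 ✓
(3,2)+ 4/5 ✓
(3,3)+ 4/4 ✓
Unsatisfied: (0,2), (0,3), (0,4), (2,1), (3,0) — 5 in total.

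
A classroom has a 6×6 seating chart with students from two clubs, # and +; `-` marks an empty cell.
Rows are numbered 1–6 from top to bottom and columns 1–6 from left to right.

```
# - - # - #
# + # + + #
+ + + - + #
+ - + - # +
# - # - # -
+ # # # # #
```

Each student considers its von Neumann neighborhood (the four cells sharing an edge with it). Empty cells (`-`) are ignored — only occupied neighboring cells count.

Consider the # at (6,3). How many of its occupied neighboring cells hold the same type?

3

Occupied neighbors of (6,3): (5,3)=#, (6,2)=#, (6,4)=#.
Same type (#): 3 of 3.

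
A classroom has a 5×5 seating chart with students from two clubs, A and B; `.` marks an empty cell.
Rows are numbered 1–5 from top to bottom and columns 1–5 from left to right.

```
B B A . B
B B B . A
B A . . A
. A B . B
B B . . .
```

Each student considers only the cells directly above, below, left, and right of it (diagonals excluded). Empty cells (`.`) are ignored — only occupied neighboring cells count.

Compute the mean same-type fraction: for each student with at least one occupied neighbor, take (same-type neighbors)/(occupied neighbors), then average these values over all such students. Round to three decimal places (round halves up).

0.474

(1,1)B 2/2
(1,2)B 2/3
(1,3)A 0/2
(1,5)B 0/1
(2,1)B 3/3
(2,2)B 3/4
(2,3)B 1/2
(2,5)A 1/2
(3,1)B 1/2
(3,2)A 1/3
(3,5)A 1/2
(4,2)A 1/3
(4,3)B 0/1
(4,5)B 0/1
(5,1)B 1/1
(5,2)B 1/2
Sum over 16 students: 2/2 + 2/3 + 0/2 + 0/1 + 3/3 + 3/4 + 1/2 + 1/2 + 1/2 + 1/3 + 1/2 + 1/3 + 0/1 + 0/1 + 1/1 + 1/2 = 91/12; mean = 91/12 ÷ 16 = 91/192 = 0.473958… → 0.474.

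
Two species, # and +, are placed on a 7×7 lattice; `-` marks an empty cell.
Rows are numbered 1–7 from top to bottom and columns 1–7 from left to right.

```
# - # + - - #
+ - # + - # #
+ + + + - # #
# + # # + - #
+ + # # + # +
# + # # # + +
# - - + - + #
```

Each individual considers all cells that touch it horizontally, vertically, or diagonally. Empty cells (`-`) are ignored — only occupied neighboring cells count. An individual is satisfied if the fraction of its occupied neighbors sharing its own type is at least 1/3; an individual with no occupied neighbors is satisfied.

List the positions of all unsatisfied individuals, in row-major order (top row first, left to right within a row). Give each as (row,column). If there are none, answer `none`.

Row 1: (1,1)# 0/1 ✗ · (1,3)# 1/3 ✓ · (1,4)+ 1/3 ✓ · (1,7)# 2/2 ✓
Row 2: (2,1)+ 2/3 ✓ · (2,3)# 1/6 ✗ · (2,4)+ 3/5 ✓ · (2,6)# 4/4 ✓ · (2,7)# 4/4 ✓
Row 3: (3,1)+ 3/4 ✓ · (3,2)+ 4/7 ✓ · (3,3)+ 4/7 ✓ · (3,4)+ 3/6 ✓ · (3,6)# 4/5 ✓ · (3,7)# 4/4 ✓
Row 4: (4,1)# 0/5 ✗ · (4,2)+ 5/8 ✓ · (4,3)# 3/8 ✓ · (4,4)# 3/7 ✓ · (4,5)+ 2/6 ✓ · (4,7)# 3/4 ✓
Row 5: (5,1)+ 3/5 ✓ · (5,2)+ 3/8 ✓ · (5,3)# 5/8 ✓ · (5,4)# 6/8 ✓ · (5,5)+ 2/7 ✗ · (5,6)# 2/7 ✗ · (5,7)+ 2/4 ✓
Row 6: (6,1)# 1/4 ✗ · (6,2)+ 2/6 ✓ · (6,3)# 3/6 ✓ · (6,4)# 4/6 ✓ · (6,5)# 3/7 ✓ · (6,6)+ 4/7 ✓ · (6,7)+ 3/5 ✓
Row 7: (7,1)# 1/2 ✓ · (7,4)+ 0/3 ✗ · (7,6)+ 2/4 ✓ · (7,7)# 0/3 ✗

(1,1), (2,3), (4,1), (5,5), (5,6), (6,1), (7,4), (7,7)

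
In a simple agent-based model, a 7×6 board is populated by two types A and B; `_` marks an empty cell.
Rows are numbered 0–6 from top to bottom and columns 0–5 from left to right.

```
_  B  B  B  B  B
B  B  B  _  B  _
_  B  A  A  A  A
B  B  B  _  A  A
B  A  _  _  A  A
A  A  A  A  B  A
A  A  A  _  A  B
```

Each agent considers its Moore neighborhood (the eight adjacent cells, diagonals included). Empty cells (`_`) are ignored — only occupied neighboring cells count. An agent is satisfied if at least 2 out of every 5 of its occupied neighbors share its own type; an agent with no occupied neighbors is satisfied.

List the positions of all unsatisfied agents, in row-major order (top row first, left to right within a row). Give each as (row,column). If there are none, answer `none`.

(0,1)B 4/4 satisfied
(0,2)B 4/4 satisfied
(0,3)B 4/4 satisfied
(0,4)B 3/3 satisfied
(0,5)B 2/2 satisfied
(1,0)B 3/3 satisfied
(1,1)B 5/6 satisfied
(1,2)B 5/7 satisfied
(1,4)B 3/6 satisfied
(2,1)B 6/7 satisfied
(2,2)A 1/6 not
(2,3)A 3/6 satisfied
(2,4)A 4/5 satisfied
(2,5)A 3/4 satisfied
(3,0)B 3/4 satisfied
(3,1)B 4/6 satisfied
(3,2)B 2/5 satisfied
(3,4)A 6/6 satisfied
(3,5)A 5/5 satisfied
(4,0)B 2/5 satisfied
(4,1)A 3/7 satisfied
(4,4)A 5/6 satisfied
(4,5)A 4/5 satisfied
(5,0)A 4/5 satisfied
(5,1)A 6/7 satisfied
(5,2)A 5/5 satisfied
(5,3)A 4/5 satisfied
(5,4)B 1/6 not
(5,5)A 3/5 satisfied
(6,0)A 3/3 satisfied
(6,1)A 5/5 satisfied
(6,2)A 4/4 satisfied
(6,4)A 2/4 satisfied
(6,5)B 1/3 not

(2,2), (5,4), (6,5)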